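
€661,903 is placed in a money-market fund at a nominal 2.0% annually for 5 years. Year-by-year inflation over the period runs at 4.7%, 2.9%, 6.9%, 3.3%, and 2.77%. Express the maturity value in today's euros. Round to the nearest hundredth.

Nominal value at maturity: €661,903 × (1 + 2.0%)^5 ≈ €730,794.40.
Price-level factor over 5 years: 1.047 × 1.029 × 1.069 × 1.033 × 1.0277 ≈ 1.2226620705.
The maturity value deflated by that factor is the answer in today's purchasing power.

€597,707.59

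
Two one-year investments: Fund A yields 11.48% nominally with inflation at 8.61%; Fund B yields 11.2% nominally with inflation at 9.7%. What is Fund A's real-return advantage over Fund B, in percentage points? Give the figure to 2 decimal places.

1.28

Fund A real return: 1.1148/1.0861 − 1 = 2.642%.
Fund B real return: 1.112/1.097 − 1 = 1.367%.
Difference: 2.642 − 1.367 = 1.275 pp.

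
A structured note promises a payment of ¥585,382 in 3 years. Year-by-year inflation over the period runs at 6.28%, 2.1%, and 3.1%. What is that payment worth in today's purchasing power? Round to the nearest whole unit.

¥523,243

Price-level factor over 3 years: 1.0628 × 1.021 × 1.031 = 1.1187574828.
Purchasing power today: ¥585,382 divided by that factor.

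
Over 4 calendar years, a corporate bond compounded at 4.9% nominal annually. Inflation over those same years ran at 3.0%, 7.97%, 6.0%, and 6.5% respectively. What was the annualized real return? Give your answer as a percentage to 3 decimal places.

-0.899%

Cumulative inflation factor: 1.030 × 1.0797 × 1.060 × 1.065 ≈ 1.25544.
Nominal growth factor: 1.21088. Real growth factor = 1.21088 / 1.25544 ≈ 0.96451.
Annualized: 0.96451^(1/4) − 1 ≈ -0.00899.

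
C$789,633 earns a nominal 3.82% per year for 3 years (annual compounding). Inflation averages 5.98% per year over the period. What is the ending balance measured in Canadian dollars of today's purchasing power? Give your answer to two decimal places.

Nominal value at maturity: C$789,633 × (1 + 3.82%)^3 ≈ C$883,625.75.
Price-level factor over 3 years: (1 + 5.98%)^3 ≈ 1.1903419672.
Dividing the nominal maturity value by the price-level factor gives the value in today's money.

C$742,329.33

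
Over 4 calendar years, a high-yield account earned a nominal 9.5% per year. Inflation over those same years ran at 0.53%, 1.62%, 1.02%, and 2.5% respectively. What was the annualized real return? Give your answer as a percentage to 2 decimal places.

7.97%

Cumulative inflation factor: 1.0053 × 1.0162 × 1.0102 × 1.025 ≈ 1.05781.
Nominal growth factor: 1.43766. Real growth factor = 1.43766 / 1.05781 ≈ 1.35910.
Annualized: 1.35910^(1/4) − 1 ≈ 0.07972.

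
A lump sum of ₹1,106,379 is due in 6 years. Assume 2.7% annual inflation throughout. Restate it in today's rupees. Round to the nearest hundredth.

Price-level factor over 6 years: (1 + 2.7%)^6 ≈ 1.1733367181.
Purchasing power today: ₹1,106,379 divided by that factor.

₹942,933.93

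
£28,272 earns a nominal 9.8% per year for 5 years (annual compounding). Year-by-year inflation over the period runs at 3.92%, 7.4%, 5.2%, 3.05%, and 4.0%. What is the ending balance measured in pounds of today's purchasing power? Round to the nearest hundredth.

Nominal value at maturity: £28,272 × (1 + 9.8%)^5 ≈ £45,119.91.
Price-level factor over 5 years: 1.0392 × 1.074 × 1.052 × 1.0305 × 1.040 ≈ 1.2583472219.
Dividing the nominal maturity value by the price-level factor gives the value in today's money.

£35,856.49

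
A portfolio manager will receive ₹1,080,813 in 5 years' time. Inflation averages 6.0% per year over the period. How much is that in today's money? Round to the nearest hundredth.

Price-level factor over 5 years: (1 + 6.0%)^5 = 1.3382255776.
Purchasing power today: ₹1,080,813 divided by that factor.

₹807,646.35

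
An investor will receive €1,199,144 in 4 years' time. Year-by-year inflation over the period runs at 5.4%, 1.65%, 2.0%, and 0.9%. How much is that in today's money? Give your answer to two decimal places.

Price-level factor over 4 years: 1.054 × 1.0165 × 1.020 × 1.009 ≈ 1.1026541894.
Purchasing power today: €1,199,144 divided by that factor.

€1,087,506.86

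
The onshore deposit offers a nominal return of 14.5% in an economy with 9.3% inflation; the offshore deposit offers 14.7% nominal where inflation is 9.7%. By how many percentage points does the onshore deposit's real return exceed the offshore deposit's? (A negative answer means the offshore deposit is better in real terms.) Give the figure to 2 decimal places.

The onshore deposit real return: 1.145/1.093 − 1 = 4.758%.
The offshore deposit real return: 1.147/1.097 − 1 = 4.558%.
Difference: 4.758 − 4.558 = 0.200 pp.

0.20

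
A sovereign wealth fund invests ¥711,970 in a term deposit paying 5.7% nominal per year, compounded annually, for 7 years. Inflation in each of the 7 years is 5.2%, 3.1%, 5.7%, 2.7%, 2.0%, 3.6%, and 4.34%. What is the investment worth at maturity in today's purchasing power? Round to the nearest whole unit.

Nominal value at maturity: ¥711,970 × (1 + 5.7%)^7 ≈ ¥1,049,510.
Price-level factor over 7 years: 1.052 × 1.031 × 1.057 × 1.027 × 1.020 × 1.036 × 1.0434 ≈ 1.2981670914.
The maturity value deflated by that factor is the answer in today's purchasing power.

¥808,455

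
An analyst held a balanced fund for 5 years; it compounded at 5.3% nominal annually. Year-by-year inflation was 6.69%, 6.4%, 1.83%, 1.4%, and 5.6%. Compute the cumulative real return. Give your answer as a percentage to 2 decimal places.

Cumulative inflation factor: 1.0669 × 1.064 × 1.0183 × 1.014 × 1.056 ≈ 1.23778.
Nominal growth factor: 1.29462. Real growth factor = 1.29462 / 1.23778 ≈ 1.04592.
Total real return ≈ 4.5921%.

4.59%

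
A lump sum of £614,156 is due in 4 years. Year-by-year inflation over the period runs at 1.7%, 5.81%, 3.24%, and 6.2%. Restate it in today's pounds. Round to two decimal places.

Price-level factor over 4 years: 1.017 × 1.0581 × 1.0324 × 1.062 ≈ 1.1798320239.
Purchasing power today: £614,156 divided by that factor.

£520,545.29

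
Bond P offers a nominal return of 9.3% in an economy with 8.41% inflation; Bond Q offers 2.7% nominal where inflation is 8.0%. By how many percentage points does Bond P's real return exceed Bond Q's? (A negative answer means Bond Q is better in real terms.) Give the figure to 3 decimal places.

5.728

Bond P real return: 1.093/1.0841 − 1 = 0.8210%.
Bond Q real return: 1.027/1.080 − 1 = -4.9074%.
Difference: 0.8210 − (-4.9074) = 5.7284 pp.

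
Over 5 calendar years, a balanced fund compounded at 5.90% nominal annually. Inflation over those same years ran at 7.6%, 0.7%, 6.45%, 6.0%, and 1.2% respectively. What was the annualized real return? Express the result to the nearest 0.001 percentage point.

Cumulative inflation factor: 1.076 × 1.007 × 1.0645 × 1.060 × 1.012 ≈ 1.23730.
Nominal growth factor: 1.33193. Real growth factor = 1.33193 / 1.23730 ≈ 1.07648.
Annualized: 1.07648^(1/5) − 1 ≈ 0.01485.

1.485%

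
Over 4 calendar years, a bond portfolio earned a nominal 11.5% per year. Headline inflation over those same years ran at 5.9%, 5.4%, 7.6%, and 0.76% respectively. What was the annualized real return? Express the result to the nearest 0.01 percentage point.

6.31%

Cumulative inflation factor: 1.059 × 1.054 × 1.076 × 1.0076 ≈ 1.21014.
Nominal growth factor: 1.54561. Real growth factor = 1.54561 / 1.21014 ≈ 1.27721.
Annualized: 1.27721^(1/4) − 1 ≈ 0.06308.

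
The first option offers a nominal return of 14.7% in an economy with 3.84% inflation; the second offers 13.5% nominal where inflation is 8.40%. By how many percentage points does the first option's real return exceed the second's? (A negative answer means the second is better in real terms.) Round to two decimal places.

The first option real return: 1.147/1.0384 − 1 = 10.458%.
The second real return: 1.135/1.0840 − 1 = 4.705%.
Difference: 10.458 − 4.705 = 5.753 pp.

5.75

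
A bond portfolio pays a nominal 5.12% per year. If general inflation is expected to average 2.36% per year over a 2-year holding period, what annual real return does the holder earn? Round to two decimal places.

2.70%

With constant rates the annual real return is the same each year: (1+5.12%)/(1+2.36%) − 1 = 0.02696.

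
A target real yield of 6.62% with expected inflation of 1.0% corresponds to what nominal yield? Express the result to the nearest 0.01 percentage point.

By the Fisher equation, 1 + r_nom = (1 + 6.62%)(1 + 1.0%) = 1.0662 × 1.010 = 1.076862.
So r_nom = 7.6862%.

7.69%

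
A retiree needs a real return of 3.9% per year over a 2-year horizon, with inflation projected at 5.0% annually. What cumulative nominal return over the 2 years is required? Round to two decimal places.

19.02%

Required annual nominal rate: (1+3.9%)(1+5.0%) − 1 = 9.095%.
Cumulative over 2 years: (1 + 0.09095)^2 − 1 ≈ 0.19017.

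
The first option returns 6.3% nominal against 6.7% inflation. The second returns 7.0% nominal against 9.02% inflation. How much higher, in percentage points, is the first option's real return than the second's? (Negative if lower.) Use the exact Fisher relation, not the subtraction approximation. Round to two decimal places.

The first option real return: 1.063/1.067 − 1 = -0.375%.
The second real return: 1.070/1.0902 − 1 = -1.853%.
Difference: -0.375 − (-1.853) = 1.478 pp.

1.48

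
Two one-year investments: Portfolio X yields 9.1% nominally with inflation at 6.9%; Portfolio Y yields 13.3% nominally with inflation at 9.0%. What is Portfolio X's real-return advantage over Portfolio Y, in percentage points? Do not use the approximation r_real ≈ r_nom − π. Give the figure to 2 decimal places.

-1.89

Portfolio X real return: 1.091/1.069 − 1 = 2.058%.
Portfolio Y real return: 1.133/1.090 − 1 = 3.945%.
Difference: 2.058 − 3.945 = -1.887 pp.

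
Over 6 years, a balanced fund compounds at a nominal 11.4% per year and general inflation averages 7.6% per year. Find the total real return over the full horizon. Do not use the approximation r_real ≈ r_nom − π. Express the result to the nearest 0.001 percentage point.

The annual real rate is (1+11.4%)/(1+7.6%) − 1 = 3.5316%.
Compounded over 6 years: (1 + 0.035316)^6 − 1 ≈ 0.23151.

23.151%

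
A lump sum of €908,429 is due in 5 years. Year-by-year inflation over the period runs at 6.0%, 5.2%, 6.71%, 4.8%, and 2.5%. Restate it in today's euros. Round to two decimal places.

Price-level factor over 5 years: 1.060 × 1.052 × 1.0671 × 1.048 × 1.025 ≈ 1.2782384378.
Purchasing power today: €908,429 divided by that factor.

€710,688.22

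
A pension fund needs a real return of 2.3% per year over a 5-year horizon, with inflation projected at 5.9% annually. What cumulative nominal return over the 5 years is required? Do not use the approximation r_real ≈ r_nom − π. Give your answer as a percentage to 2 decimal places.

49.23%

Required annual nominal rate: (1+2.3%)(1+5.9%) − 1 = 8.3357%.
Cumulative over 5 years: (1 + 0.083357)^5 − 1 ≈ 0.49231.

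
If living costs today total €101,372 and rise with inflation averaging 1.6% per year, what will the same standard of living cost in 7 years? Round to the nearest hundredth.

€113,285.41

Cumulative price-level factor: (1+1.6%)^7 ≈ 1.1175216759.
Multiplying €101,372 by the price-level factor gives the future nominal sum.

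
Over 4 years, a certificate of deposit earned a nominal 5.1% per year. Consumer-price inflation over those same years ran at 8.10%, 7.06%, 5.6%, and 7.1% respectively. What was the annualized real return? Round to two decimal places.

-1.74%

Cumulative inflation factor: 1.0810 × 1.0706 × 1.056 × 1.071 ≈ 1.30890.
Nominal growth factor: 1.22014. Real growth factor = 1.22014 / 1.30890 ≈ 0.93219.
Annualized: 0.93219^(1/4) − 1 ≈ -0.01740.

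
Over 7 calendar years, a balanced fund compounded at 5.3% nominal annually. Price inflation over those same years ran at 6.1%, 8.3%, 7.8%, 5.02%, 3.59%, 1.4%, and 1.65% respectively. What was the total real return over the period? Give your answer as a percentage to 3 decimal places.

3.348%

Cumulative inflation factor: 1.061 × 1.083 × 1.078 × 1.0502 × 1.0359 × 1.014 × 1.0165 ≈ 1.38899.
Nominal growth factor: 1.43548. Real growth factor = 1.43548 / 1.38899 ≈ 1.03348.
Total real return ≈ 3.3477%.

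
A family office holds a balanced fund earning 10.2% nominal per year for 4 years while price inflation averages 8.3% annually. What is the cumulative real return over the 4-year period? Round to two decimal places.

The annual real rate is (1+10.2%)/(1+8.3%) − 1 = 1.7544%.
Compounded over 4 years: (1 + 0.017544)^4 − 1 ≈ 0.07204.

7.20%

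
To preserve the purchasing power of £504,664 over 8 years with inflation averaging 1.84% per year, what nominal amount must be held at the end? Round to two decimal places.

£583,914.76

Cumulative price-level factor: (1+1.84%)^8 ≈ 1.1570366750.
The nominal amount required is £504,664 scaled up by that factor.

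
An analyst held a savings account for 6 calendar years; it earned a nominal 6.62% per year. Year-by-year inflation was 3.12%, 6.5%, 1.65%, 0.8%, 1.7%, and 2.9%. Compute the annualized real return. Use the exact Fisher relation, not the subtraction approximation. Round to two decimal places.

3.75%

Cumulative inflation factor: 1.0312 × 1.065 × 1.0165 × 1.008 × 1.017 × 1.029 ≈ 1.17760.
Nominal growth factor: 1.46903. Real growth factor = 1.46903 / 1.17760 ≈ 1.24748.
Annualized: 1.24748^(1/6) − 1 ≈ 0.03754.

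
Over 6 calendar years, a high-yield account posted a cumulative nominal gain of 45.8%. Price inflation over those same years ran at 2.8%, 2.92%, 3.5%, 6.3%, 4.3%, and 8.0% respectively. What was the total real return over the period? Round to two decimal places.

Cumulative inflation factor: 1.028 × 1.0292 × 1.035 × 1.063 × 1.043 × 1.080 ≈ 1.31122.
Nominal growth factor: 1.45800. Real growth factor = 1.45800 / 1.31122 ≈ 1.11194.
Total real return ≈ 11.1944%.

11.19%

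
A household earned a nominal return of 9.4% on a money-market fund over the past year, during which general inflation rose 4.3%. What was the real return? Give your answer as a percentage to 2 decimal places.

Real return via the Fisher equation: (1 + 9.4%)/(1 + 4.3%) − 1 = 1.094/1.043 − 1 ≈ 0.04890.

4.89%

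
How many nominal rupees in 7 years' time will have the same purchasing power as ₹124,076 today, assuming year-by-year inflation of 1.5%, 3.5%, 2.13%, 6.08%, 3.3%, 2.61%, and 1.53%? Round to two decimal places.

Cumulative price-level factor: 1.015 × 1.035 × 1.0213 × 1.0608 × 1.033 × 1.0261 × 1.0153 ≈ 1.2248351195.
Multiplying ₹124,076 by the price-level factor gives the future nominal sum.

₹151,972.64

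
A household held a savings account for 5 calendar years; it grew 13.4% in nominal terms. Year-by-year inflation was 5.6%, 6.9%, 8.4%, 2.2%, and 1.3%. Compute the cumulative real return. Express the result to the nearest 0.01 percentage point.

-10.49%

Cumulative inflation factor: 1.056 × 1.069 × 1.084 × 1.022 × 1.013 ≈ 1.26687.
Nominal growth factor: 1.13400. Real growth factor = 1.13400 / 1.26687 ≈ 0.89512.
Total real return ≈ -10.4879%.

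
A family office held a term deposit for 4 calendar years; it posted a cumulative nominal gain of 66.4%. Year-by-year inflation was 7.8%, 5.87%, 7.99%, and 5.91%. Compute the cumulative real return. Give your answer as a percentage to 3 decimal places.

Cumulative inflation factor: 1.078 × 1.0587 × 1.0799 × 1.0591 ≈ 1.30531.
Nominal growth factor: 1.66400. Real growth factor = 1.66400 / 1.30531 ≈ 1.27480.
Total real return ≈ 27.4797%.

27.480%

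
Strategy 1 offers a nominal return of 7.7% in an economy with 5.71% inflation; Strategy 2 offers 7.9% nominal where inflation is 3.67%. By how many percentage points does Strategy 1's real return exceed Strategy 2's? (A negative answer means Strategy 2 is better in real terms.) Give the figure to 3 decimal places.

-2.198

Strategy 1 real return: 1.077/1.0571 − 1 = 1.8825%.
Strategy 2 real return: 1.079/1.0367 − 1 = 4.0803%.
Difference: 1.8825 − 4.0803 = -2.1978 pp.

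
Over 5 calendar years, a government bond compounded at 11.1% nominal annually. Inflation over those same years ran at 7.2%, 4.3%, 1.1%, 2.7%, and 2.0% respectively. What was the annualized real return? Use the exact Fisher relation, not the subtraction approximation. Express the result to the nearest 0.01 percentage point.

Cumulative inflation factor: 1.072 × 1.043 × 1.011 × 1.027 × 1.020 ≈ 1.18413.
Nominal growth factor: 1.69266. Real growth factor = 1.69266 / 1.18413 ≈ 1.42945.
Annualized: 1.42945^(1/5) − 1 ≈ 0.07407.

7.41%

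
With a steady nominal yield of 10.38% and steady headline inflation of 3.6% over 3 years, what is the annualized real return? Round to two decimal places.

With constant rates the annual real return is the same each year: (1+10.38%)/(1+3.6%) − 1 = 0.06544.

6.54%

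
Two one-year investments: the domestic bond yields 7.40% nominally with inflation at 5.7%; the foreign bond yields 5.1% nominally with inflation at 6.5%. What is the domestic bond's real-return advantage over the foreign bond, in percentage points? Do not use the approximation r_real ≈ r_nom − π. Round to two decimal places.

2.92

The domestic bond real return: 1.0740/1.057 − 1 = 1.608%.
The foreign bond real return: 1.051/1.065 − 1 = -1.315%.
Difference: 1.608 − (-1.315) = 2.923 pp.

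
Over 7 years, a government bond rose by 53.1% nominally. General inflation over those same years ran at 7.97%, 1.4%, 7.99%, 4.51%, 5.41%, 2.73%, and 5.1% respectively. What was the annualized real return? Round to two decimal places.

1.22%

Cumulative inflation factor: 1.0797 × 1.014 × 1.0799 × 1.0451 × 1.0541 × 1.0273 × 1.051 ≈ 1.40626.
Nominal growth factor: 1.53100. Real growth factor = 1.53100 / 1.40626 ≈ 1.08871.
Annualized: 1.08871^(1/7) − 1 ≈ 0.01222.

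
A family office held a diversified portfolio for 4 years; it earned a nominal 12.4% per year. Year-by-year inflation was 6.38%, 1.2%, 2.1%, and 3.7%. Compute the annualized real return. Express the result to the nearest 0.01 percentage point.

Cumulative inflation factor: 1.0638 × 1.012 × 1.021 × 1.037 ≈ 1.13984.
Nominal growth factor: 1.59612. Real growth factor = 1.59612 / 1.13984 ≈ 1.40030.
Annualized: 1.40030^(1/4) − 1 ≈ 0.08782.

8.78%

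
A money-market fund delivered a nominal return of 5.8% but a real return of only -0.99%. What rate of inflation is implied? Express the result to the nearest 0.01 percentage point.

From (1+r_nom) = (1+r_real)(1+π), we get 1+π = (1 + 5.8%)/(1 − 0.99%) = 1.058/0.9901 ≈ 1.06858.
So π ≈ 6.8579%.

6.86%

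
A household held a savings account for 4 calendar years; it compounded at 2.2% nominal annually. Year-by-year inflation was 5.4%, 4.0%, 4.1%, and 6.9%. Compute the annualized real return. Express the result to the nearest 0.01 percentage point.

-2.75%

Cumulative inflation factor: 1.054 × 1.040 × 1.041 × 1.069 ≈ 1.21984.
Nominal growth factor: 1.09095. Real growth factor = 1.09095 / 1.21984 ≈ 0.89434.
Annualized: 0.89434^(1/4) − 1 ≈ -0.02753.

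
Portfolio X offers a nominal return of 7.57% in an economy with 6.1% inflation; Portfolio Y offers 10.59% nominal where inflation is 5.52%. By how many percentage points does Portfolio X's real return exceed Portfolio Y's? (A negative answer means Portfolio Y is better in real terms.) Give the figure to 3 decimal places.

Portfolio X real return: 1.0757/1.061 − 1 = 1.3855%.
Portfolio Y real return: 1.1059/1.0552 − 1 = 4.8048%.
Difference: 1.3855 − 4.8048 = -3.4193 pp.

-3.419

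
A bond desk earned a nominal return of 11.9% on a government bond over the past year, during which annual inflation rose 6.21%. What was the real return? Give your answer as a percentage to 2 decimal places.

5.36%

Real return via the Fisher equation: (1 + 11.9%)/(1 + 6.21%) − 1 = 1.119/1.0621 − 1 ≈ 0.05357.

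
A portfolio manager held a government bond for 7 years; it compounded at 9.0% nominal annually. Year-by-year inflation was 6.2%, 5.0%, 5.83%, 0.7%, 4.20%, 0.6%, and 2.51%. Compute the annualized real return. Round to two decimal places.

5.26%

Cumulative inflation factor: 1.062 × 1.050 × 1.0583 × 1.007 × 1.0420 × 1.006 × 1.0251 ≈ 1.27698.
Nominal growth factor: 1.82804. Real growth factor = 1.82804 / 1.27698 ≈ 1.43153.
Annualized: 1.43153^(1/7) − 1 ≈ 0.05259.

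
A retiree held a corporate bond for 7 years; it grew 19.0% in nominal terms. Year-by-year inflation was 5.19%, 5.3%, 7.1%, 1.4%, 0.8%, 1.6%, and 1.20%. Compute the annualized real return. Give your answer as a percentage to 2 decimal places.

Cumulative inflation factor: 1.0519 × 1.053 × 1.071 × 1.014 × 1.008 × 1.016 × 1.0120 ≈ 1.24671.
Nominal growth factor: 1.19000. Real growth factor = 1.19000 / 1.24671 ≈ 0.95451.
Annualized: 0.95451^(1/7) − 1 ≈ -0.00663.

-0.66%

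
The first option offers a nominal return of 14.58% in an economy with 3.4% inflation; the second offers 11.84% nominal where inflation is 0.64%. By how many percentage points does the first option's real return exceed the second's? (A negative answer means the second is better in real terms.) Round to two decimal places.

-0.32

The first option real return: 1.1458/1.034 − 1 = 10.812%.
The second real return: 1.1184/1.0064 − 1 = 11.129%.
Difference: 10.812 − 11.129 = -0.317 pp.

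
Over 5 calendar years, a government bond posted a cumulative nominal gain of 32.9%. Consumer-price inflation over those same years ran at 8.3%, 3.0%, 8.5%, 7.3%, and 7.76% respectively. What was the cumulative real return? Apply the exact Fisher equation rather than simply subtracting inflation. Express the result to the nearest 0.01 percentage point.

Cumulative inflation factor: 1.083 × 1.030 × 1.085 × 1.073 × 1.0776 ≈ 1.39943.
Nominal growth factor: 1.32900. Real growth factor = 1.32900 / 1.39943 ≈ 0.94967.
Total real return ≈ -5.0331%.

-5.03%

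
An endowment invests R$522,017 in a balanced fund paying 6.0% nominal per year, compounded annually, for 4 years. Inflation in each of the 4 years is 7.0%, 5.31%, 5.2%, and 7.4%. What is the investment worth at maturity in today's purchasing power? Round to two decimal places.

Nominal value at maturity: R$522,017 × (1 + 6.0%)^4 ≈ R$659,034.44.
Price-level factor over 4 years: 1.070 × 1.0531 × 1.052 × 1.074 ≈ 1.2731319338.
The maturity value deflated by that factor is the answer in today's purchasing power.

R$517,648.19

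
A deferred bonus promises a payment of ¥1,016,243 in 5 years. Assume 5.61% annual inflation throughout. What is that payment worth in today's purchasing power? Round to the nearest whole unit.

Price-level factor over 5 years: (1 + 5.61%)^5 ≈ 1.3137877651.
Purchasing power today: ¥1,016,243 divided by that factor.

¥773,521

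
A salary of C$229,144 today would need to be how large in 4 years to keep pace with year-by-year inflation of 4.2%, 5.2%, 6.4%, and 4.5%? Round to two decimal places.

C$279,286.45

Cumulative price-level factor: 1.042 × 1.052 × 1.064 × 1.045 ≈ 1.2188250659.
Multiplying C$229,144 by the price-level factor gives the future nominal sum.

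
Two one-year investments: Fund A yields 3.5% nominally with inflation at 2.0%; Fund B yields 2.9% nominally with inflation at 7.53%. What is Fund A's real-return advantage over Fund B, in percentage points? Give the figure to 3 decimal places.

Fund A real return: 1.035/1.020 − 1 = 1.4706%.
Fund B real return: 1.029/1.0753 − 1 = -4.3058%.
Difference: 1.4706 − (-4.3058) = 5.7764 pp.

5.776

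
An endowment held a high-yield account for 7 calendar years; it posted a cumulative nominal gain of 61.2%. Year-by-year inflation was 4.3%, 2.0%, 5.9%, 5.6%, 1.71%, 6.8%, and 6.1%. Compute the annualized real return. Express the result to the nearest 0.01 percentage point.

Cumulative inflation factor: 1.043 × 1.020 × 1.059 × 1.056 × 1.0171 × 1.068 × 1.061 ≈ 1.37118.
Nominal growth factor: 1.61200. Real growth factor = 1.61200 / 1.37118 ≈ 1.17563.
Annualized: 1.17563^(1/7) − 1 ≈ 0.02338.

2.34%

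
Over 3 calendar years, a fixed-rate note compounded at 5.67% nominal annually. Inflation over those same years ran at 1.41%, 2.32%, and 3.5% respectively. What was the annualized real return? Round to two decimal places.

Cumulative inflation factor: 1.0141 × 1.0232 × 1.035 ≈ 1.07394.
Nominal growth factor: 1.17993. Real growth factor = 1.17993 / 1.07394 ≈ 1.09869.
Annualized: 1.09869^(1/3) − 1 ≈ 0.03187.

3.19%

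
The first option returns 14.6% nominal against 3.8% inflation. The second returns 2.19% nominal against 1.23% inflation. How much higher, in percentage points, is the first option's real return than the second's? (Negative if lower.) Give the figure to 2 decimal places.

9.46

The first option real return: 1.146/1.038 − 1 = 10.405%.
The second real return: 1.0219/1.0123 − 1 = 0.948%.
Difference: 10.405 − 0.948 = 9.457 pp.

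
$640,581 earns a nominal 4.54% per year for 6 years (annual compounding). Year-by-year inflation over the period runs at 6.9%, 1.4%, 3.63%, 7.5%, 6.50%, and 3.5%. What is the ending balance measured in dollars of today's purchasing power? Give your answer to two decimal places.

Nominal value at maturity: $640,581 × (1 + 4.54%)^6 ≈ $836,120.80.
Price-level factor over 6 years: 1.069 × 1.014 × 1.0363 × 1.075 × 1.0650 × 1.035 ≈ 1.3310659693.
Dividing the nominal maturity value by the price-level factor gives the value in today's money.

$628,158.80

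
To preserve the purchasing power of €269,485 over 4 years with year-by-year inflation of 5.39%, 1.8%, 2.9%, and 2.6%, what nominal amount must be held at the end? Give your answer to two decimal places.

Cumulative price-level factor: 1.0539 × 1.018 × 1.029 × 1.026 ≈ 1.1326870051.
Multiplying €269,485 by the price-level factor gives the future nominal sum.

€305,242.16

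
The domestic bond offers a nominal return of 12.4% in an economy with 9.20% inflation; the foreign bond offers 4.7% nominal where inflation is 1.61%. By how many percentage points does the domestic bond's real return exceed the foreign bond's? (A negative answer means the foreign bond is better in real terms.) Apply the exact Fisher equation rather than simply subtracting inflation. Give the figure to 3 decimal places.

The domestic bond real return: 1.124/1.0920 − 1 = 2.9304%.
The foreign bond real return: 1.047/1.0161 − 1 = 3.0410%.
Difference: 2.9304 − 3.0410 = -0.1106 pp.

-0.111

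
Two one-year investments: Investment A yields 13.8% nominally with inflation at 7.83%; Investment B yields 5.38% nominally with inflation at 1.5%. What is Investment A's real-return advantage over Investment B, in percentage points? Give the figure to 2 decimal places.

1.71

Investment A real return: 1.138/1.0783 − 1 = 5.536%.
Investment B real return: 1.0538/1.015 − 1 = 3.823%.
Difference: 5.536 − 3.823 = 1.713 pp.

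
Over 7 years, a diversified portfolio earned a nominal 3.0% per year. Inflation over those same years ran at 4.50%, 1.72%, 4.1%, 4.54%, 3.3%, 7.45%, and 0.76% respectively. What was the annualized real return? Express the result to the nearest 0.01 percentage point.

Cumulative inflation factor: 1.0450 × 1.0172 × 1.041 × 1.0454 × 1.033 × 1.0745 × 1.0076 ≈ 1.29375.
Nominal growth factor: 1.22987. Real growth factor = 1.22987 / 1.29375 ≈ 0.95063.
Annualized: 0.95063^(1/7) − 1 ≈ -0.00721.

-0.72%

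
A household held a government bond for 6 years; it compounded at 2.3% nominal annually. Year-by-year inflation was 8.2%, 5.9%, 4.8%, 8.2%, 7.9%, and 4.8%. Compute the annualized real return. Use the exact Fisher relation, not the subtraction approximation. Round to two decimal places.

-4.05%

Cumulative inflation factor: 1.082 × 1.059 × 1.048 × 1.082 × 1.079 × 1.048 ≈ 1.46925.
Nominal growth factor: 1.14618. Real growth factor = 1.14618 / 1.46925 ≈ 0.78012.
Annualized: 0.78012^(1/6) − 1 ≈ -0.04054.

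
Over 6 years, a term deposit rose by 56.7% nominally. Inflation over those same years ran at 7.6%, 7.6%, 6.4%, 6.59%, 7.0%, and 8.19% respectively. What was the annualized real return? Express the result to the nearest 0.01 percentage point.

Cumulative inflation factor: 1.076 × 1.076 × 1.064 × 1.0659 × 1.070 × 1.0819 ≈ 1.52003.
Nominal growth factor: 1.56700. Real growth factor = 1.56700 / 1.52003 ≈ 1.03090.
Annualized: 1.03090^(1/6) − 1 ≈ 0.00508.

0.51%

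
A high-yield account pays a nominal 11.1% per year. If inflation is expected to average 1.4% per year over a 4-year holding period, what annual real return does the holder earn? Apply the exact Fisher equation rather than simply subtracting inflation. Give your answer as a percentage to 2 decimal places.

With constant rates the annual real return is the same each year: (1+11.1%)/(1+1.4%) − 1 = 0.09566.

9.57%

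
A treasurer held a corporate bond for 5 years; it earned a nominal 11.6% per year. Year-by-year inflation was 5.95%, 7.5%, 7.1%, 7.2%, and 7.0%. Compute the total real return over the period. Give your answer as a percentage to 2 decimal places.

Cumulative inflation factor: 1.0595 × 1.075 × 1.071 × 1.072 × 1.070 ≈ 1.39919.
Nominal growth factor: 1.73110. Real growth factor = 1.73110 / 1.39919 ≈ 1.23721.
Total real return ≈ 23.7210%.

23.72%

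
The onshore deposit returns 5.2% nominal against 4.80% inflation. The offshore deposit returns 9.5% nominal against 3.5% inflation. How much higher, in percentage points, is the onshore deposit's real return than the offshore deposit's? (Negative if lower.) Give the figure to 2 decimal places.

-5.42

The onshore deposit real return: 1.052/1.0480 − 1 = 0.382%.
The offshore deposit real return: 1.095/1.035 − 1 = 5.797%.
Difference: 0.382 − 5.797 = -5.415 pp.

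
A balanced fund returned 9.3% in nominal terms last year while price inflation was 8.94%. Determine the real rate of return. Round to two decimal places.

Real return via the Fisher equation: (1 + 9.3%)/(1 + 8.94%) − 1 = 1.093/1.0894 − 1 ≈ 0.00330.

0.33%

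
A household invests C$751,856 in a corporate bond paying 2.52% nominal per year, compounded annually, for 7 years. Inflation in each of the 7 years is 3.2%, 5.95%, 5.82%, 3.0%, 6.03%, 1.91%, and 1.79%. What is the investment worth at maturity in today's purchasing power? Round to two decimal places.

Nominal value at maturity: C$751,856 × (1 + 2.52%)^7 ≈ C$894,941.92.
Price-level factor over 7 years: 1.032 × 1.0595 × 1.0582 × 1.030 × 1.0603 × 1.0191 × 1.0179 ≈ 1.3107996526.
The maturity value deflated by that factor is the answer in today's purchasing power.

C$682,745.01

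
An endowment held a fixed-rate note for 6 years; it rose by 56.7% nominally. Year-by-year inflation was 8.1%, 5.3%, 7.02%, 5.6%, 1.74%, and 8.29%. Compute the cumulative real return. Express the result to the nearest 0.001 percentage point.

10.562%

Cumulative inflation factor: 1.081 × 1.053 × 1.0702 × 1.056 × 1.0174 × 1.0829 ≈ 1.41730.
Nominal growth factor: 1.56700. Real growth factor = 1.56700 / 1.41730 ≈ 1.10562.
Total real return ≈ 10.5620%.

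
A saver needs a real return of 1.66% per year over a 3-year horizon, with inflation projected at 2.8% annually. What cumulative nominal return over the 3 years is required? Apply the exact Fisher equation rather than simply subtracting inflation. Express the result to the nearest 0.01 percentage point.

Required annual nominal rate: (1+1.66%)(1+2.8%) − 1 = 4.50648%.
Cumulative over 3 years: (1 + 0.0450648)^3 − 1 ≈ 0.14138.

14.14%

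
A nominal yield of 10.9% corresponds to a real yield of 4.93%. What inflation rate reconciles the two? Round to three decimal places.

5.690%

From (1+r_nom) = (1+r_real)(1+π), we get 1+π = (1 + 10.9%)/(1 + 4.93%) = 1.109/1.0493 ≈ 1.05690.
So π ≈ 5.6895%.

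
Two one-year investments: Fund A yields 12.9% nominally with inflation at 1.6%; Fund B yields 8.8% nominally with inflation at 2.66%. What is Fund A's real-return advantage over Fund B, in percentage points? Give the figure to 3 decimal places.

5.141

Fund A real return: 1.129/1.016 − 1 = 11.1220%.
Fund B real return: 1.088/1.0266 − 1 = 5.9809%.
Difference: 11.1220 − 5.9809 = 5.1411 pp.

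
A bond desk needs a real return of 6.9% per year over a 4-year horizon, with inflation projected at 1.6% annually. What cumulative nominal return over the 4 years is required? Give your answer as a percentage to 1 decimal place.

39.2%

Required annual nominal rate: (1+6.9%)(1+1.6%) − 1 = 8.6104%.
Cumulative over 4 years: (1 + 0.086104)^4 − 1 ≈ 0.39151.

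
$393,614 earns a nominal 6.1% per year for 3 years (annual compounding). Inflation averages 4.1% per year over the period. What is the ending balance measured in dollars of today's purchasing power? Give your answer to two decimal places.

Nominal value at maturity: $393,614 × (1 + 6.1%)^3 ≈ $470,128.62.
Price-level factor over 3 years: (1 + 4.1%)^3 = 1.128111921.
The maturity value deflated by that factor is the answer in today's purchasing power.

$416,739.34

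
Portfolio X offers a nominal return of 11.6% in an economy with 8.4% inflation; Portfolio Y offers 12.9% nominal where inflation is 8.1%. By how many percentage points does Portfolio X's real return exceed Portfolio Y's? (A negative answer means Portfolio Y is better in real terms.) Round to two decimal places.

-1.49

Portfolio X real return: 1.116/1.084 − 1 = 2.952%.
Portfolio Y real return: 1.129/1.081 − 1 = 4.440%.
Difference: 2.952 − 4.440 = -1.488 pp.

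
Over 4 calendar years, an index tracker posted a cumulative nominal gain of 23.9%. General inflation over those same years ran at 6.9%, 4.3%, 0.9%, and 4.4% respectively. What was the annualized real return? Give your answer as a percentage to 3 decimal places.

Cumulative inflation factor: 1.069 × 1.043 × 1.009 × 1.044 ≈ 1.17450.
Nominal growth factor: 1.23900. Real growth factor = 1.23900 / 1.17450 ≈ 1.05492.
Annualized: 1.05492^(1/4) − 1 ≈ 0.01345.

1.345%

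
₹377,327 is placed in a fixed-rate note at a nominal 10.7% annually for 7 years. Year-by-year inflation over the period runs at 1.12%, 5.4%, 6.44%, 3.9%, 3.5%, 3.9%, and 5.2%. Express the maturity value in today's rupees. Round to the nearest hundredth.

₹576,476.37

Nominal value at maturity: ₹377,327 × (1 + 10.7%)^7 ≈ ₹768,690.00.
Price-level factor over 7 years: 1.0112 × 1.054 × 1.0644 × 1.039 × 1.035 × 1.039 × 1.052 ≈ 1.3334284667.
Dividing the nominal maturity value by the price-level factor gives the value in today's money.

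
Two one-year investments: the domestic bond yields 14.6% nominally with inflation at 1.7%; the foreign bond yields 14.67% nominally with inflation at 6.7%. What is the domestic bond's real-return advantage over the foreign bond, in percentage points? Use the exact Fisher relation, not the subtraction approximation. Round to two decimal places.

The domestic bond real return: 1.146/1.017 − 1 = 12.684%.
The foreign bond real return: 1.1467/1.067 − 1 = 7.470%.
Difference: 12.684 − 7.470 = 5.214 pp.

5.21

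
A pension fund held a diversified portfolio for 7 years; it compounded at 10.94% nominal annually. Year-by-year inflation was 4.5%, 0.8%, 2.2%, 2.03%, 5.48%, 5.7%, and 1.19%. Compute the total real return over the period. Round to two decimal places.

66.91%

Cumulative inflation factor: 1.045 × 1.008 × 1.022 × 1.0203 × 1.0548 × 1.057 × 1.0119 ≈ 1.23919.
Nominal growth factor: 2.06832. Real growth factor = 2.06832 / 1.23919 ≈ 1.66909.
Total real return ≈ 66.9086%.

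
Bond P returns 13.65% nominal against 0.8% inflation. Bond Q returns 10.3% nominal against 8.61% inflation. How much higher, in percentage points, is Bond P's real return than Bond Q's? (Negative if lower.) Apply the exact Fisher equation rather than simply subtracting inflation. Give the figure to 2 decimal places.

Bond P real return: 1.1365/1.008 − 1 = 12.748%.
Bond Q real return: 1.103/1.0861 − 1 = 1.556%.
Difference: 12.748 − 1.556 = 11.192 pp.

11.19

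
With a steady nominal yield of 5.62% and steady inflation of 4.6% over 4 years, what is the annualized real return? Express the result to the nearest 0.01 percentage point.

With constant rates the annual real return is the same each year: (1+5.62%)/(1+4.6%) − 1 = 0.00975.

0.98%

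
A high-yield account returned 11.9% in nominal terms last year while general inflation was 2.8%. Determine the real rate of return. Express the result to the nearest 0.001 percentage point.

Real return via the Fisher equation: (1 + 11.9%)/(1 + 2.8%) − 1 = 1.119/1.028 − 1 ≈ 0.08852.

8.852%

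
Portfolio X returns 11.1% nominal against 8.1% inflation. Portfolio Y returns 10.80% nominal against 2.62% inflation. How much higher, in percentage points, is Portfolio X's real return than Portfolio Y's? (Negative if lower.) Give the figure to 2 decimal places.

-5.20

Portfolio X real return: 1.111/1.081 − 1 = 2.775%.
Portfolio Y real return: 1.1080/1.0262 − 1 = 7.971%.
Difference: 2.775 − 7.971 = -5.196 pp.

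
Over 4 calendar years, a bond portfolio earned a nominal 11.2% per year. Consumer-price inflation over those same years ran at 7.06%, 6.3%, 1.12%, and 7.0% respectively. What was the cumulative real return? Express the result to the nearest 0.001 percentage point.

Cumulative inflation factor: 1.0706 × 1.063 × 1.0112 × 1.070 ≈ 1.23135.
Nominal growth factor: 1.52904. Real growth factor = 1.52904 / 1.23135 ≈ 1.24176.
Total real return ≈ 24.1760%.

24.176%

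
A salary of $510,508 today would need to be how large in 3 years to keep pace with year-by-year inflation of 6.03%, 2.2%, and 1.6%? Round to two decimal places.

Cumulative price-level factor: 1.0603 × 1.022 × 1.016 = 1.1009646256.
The nominal amount required is $510,508 scaled up by that factor.

$562,051.25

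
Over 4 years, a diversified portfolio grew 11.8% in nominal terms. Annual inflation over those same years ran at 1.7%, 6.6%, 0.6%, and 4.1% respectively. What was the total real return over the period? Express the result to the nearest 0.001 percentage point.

Cumulative inflation factor: 1.017 × 1.066 × 1.006 × 1.041 ≈ 1.13534.
Nominal growth factor: 1.11800. Real growth factor = 1.11800 / 1.13534 ≈ 0.98472.
Total real return ≈ -1.5275%.

-1.528%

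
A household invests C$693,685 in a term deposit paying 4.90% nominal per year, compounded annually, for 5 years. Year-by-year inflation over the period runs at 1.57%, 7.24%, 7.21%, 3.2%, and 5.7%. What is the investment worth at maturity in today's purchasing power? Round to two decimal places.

Nominal value at maturity: C$693,685 × (1 + 4.90%)^5 ≈ C$881,129.51.
Price-level factor over 5 years: 1.0157 × 1.0724 × 1.0721 × 1.032 × 1.057 ≈ 1.2738322457.
The maturity value deflated by that factor is the answer in today's purchasing power.

C$691,715.50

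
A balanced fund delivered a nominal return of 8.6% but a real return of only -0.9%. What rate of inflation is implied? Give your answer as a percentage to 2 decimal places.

9.59%

From (1+r_nom) = (1+r_real)(1+π), we get 1+π = (1 + 8.6%)/(1 − 0.9%) = 1.086/0.991 ≈ 1.09586.
So π ≈ 9.5863%.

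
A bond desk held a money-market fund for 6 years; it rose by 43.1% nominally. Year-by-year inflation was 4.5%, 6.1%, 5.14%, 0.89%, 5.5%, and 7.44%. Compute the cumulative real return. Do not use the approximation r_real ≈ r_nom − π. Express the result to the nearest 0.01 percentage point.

7.34%

Cumulative inflation factor: 1.045 × 1.061 × 1.0514 × 1.0089 × 1.055 × 1.0744 ≈ 1.33311.
Nominal growth factor: 1.43100. Real growth factor = 1.43100 / 1.33311 ≈ 1.07343.
Total real return ≈ 7.3429%.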